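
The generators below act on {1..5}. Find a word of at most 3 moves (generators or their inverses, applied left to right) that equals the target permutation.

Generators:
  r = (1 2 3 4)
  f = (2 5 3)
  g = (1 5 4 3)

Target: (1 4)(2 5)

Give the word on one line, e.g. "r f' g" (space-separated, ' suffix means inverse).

g' g' f

  after g': (1 3 4 5)
  after g': (1 4)(3 5)
  after f: (1 4)(2 5)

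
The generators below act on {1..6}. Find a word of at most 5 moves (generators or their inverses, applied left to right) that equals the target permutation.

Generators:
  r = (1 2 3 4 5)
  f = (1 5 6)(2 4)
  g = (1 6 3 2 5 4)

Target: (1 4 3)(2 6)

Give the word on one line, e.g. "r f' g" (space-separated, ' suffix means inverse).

  after g: (1 6 3 2 5 4)
  after f': (1 5 2)(3 4 6)
  after g: (1 4 3)(2 6)

g f' g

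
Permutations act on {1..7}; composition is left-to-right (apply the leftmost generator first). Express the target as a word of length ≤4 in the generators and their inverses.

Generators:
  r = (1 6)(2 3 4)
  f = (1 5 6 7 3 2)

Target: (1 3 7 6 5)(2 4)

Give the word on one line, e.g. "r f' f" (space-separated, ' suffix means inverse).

f' r' r'

  after f': (1 2 3 7 6 5)
  after r': (1 4 3 7)(5 6)
  after r': (1 3 7 6 5)(2 4)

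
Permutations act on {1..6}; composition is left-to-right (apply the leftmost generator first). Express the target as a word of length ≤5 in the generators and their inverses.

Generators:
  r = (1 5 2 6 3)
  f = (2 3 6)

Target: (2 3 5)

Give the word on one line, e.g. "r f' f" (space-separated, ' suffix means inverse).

  after f: (2 3 6)
  after r: (1 5 2)
  after f: (1 5 3 6 2)
  after f: (1 5 6 3 2)
  after r': (2 3 5)

f r f f r'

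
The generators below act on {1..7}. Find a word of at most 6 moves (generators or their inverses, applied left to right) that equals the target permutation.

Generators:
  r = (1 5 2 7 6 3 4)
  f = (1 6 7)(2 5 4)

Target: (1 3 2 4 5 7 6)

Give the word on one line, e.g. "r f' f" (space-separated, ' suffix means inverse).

r r f' r'

  after r: (1 5 2 7 6 3 4)
  after r: (1 2 6 4 5 7 3)
  after f': (1 4 2)(3 7)(5 6)
  after r': (1 3 2 4 5 7 6)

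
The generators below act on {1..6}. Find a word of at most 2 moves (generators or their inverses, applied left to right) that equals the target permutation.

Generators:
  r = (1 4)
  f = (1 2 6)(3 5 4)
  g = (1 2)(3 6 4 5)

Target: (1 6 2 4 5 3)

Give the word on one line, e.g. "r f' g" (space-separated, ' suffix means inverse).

  after f': (1 6 2)(3 4 5)
  after r: (1 6 2 4 5 3)

f' r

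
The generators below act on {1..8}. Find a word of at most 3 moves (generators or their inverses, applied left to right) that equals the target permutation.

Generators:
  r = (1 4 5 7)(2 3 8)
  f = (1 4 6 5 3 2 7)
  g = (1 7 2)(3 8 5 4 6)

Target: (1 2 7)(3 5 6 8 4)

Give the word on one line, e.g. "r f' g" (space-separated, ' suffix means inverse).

  after g: (1 7 2)(3 8 5 4 6)
  after g: (1 2 7)(3 5 6 8 4)

g g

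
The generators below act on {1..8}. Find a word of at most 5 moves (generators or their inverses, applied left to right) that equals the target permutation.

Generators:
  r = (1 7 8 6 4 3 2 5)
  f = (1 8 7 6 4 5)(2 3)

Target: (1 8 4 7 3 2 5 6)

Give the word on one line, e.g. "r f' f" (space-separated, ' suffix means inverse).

  after f': (1 5 4 6 7 8)(2 3)
  after f': (1 4 7)(5 6 8)
  after f': (1 6)(2 3)(4 8)(5 7)
  after f': (1 7 4)(5 8 6)
  after r: (1 8 4 7 3 2 5 6)

f' f' f' f' r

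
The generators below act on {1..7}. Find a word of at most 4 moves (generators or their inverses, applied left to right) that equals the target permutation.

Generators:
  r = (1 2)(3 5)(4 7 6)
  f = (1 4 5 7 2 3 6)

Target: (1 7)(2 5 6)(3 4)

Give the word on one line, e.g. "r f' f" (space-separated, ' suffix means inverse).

f r

  after f: (1 4 5 7 2 3 6)
  after r: (1 7)(2 5 6)(3 4)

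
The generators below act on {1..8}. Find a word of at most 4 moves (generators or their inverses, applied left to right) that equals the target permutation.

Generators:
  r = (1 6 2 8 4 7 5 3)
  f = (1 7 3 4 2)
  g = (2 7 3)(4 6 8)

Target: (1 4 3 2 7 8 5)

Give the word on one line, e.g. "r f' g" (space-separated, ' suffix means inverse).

  after f': (1 2 4 3 7)
  after r': (1 6)(2 8)(3 4 5 7)
  after g: (1 8 7 2 4 5 3 6)
  after r: (1 4 3 2 7 8 5)

f' r' g r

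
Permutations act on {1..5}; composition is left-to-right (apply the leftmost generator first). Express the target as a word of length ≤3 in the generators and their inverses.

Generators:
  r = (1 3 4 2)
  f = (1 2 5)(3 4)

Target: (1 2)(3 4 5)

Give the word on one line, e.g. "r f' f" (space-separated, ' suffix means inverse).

  after r: (1 3 4 2)
  after f: (1 4 5)
  after r: (1 2)(3 4 5)

r f r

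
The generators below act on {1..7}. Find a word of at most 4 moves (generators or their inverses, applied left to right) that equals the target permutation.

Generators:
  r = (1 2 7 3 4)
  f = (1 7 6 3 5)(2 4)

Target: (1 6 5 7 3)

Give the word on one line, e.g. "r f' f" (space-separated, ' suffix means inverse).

  after f: (1 7 6 3 5)(2 4)
  after f: (1 6 5 7 3)

f f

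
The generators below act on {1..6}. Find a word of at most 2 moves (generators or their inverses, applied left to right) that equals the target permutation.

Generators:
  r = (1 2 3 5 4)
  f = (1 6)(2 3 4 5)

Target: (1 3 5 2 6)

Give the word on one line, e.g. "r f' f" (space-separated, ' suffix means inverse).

r' f'

  after r': (1 4 5 3 2)
  after f': (1 3 5 2 6)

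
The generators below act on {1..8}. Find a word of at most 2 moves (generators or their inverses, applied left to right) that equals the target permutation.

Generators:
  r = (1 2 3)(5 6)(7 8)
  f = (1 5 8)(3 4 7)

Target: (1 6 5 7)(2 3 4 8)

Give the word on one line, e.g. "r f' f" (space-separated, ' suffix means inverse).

  after f: (1 5 8)(3 4 7)
  after r: (1 6 5 7)(2 3 4 8)

f r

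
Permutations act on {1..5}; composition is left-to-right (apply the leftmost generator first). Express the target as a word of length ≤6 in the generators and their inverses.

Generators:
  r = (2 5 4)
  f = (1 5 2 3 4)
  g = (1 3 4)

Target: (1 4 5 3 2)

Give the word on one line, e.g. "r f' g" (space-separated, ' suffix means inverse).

  after r': (2 4 5)
  after f: (1 5 3 4 2)
  after r': (1 2)(3 5)
  after r': (1 4 5 3 2)

r' f r' r'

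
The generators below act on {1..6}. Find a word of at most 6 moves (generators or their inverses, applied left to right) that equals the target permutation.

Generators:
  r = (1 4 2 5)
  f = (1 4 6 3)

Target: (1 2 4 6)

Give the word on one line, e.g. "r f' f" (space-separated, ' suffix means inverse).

  after f: (1 4 6 3)
  after f: (1 6)(3 4)
  after r': (1 6 5 2 4 3)
  after f': (1 4 6 5 2)
  after r: (1 2 4 6)

f f r' f' r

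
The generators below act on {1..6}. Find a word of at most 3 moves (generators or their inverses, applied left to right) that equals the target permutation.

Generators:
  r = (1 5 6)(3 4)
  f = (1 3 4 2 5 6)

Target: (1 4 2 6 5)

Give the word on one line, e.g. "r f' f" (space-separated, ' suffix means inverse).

  after f: (1 3 4 2 5 6)
  after r: (1 4 2 6 5)

f r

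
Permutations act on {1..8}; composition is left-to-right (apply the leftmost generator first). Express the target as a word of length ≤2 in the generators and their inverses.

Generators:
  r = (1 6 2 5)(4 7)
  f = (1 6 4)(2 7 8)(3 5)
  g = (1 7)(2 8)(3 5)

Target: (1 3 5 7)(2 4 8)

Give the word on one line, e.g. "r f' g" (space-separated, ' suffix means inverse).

r' f

  after r': (1 5 2 6)(4 7)
  after f: (1 3 5 7)(2 4 8)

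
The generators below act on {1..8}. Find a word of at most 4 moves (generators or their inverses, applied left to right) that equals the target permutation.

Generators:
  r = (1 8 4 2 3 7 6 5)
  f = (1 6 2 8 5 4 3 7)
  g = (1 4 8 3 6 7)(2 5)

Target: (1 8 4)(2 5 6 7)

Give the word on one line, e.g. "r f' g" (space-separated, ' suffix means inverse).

  after g': (1 7 6 3 8 4)(2 5)
  after r': (1 3)(2 6)(4 5)
  after f': (1 4 8 2)(3 7)
  after r': (1 8 4)(2 5 6 7)

g' r' f' r'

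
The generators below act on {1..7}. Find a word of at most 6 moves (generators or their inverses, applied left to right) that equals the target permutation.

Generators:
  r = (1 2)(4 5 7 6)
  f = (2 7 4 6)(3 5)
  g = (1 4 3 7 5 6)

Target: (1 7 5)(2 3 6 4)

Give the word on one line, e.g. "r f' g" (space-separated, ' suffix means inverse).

  after r: (1 2)(4 5 7 6)
  after f': (1 6 7 4 3 5 2)
  after g: (2 4 7 3 6 5)
  after r: (1 2 5)(3 4 6 7)
  after f: (1 7 5)(2 3 6 4)

r f' g r f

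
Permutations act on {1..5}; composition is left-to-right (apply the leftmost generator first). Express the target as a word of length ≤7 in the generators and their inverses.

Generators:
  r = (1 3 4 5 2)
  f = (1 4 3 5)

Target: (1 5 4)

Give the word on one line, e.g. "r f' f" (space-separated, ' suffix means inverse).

  after r: (1 3 4 5 2)
  after f': (1 4 3)(2 5)
  after f': (2 3 5)
  after r': (1 2)(3 4)
  after r': (1 5 4)

r f' f' r' r'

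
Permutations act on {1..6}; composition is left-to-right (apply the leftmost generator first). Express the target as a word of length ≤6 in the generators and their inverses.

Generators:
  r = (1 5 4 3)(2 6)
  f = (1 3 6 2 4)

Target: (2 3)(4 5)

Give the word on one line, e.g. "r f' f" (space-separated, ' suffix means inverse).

r r r f'

  after r: (1 5 4 3)(2 6)
  after r: (1 4)(3 5)
  after r: (1 3 4 5)(2 6)
  after f': (2 3)(4 5)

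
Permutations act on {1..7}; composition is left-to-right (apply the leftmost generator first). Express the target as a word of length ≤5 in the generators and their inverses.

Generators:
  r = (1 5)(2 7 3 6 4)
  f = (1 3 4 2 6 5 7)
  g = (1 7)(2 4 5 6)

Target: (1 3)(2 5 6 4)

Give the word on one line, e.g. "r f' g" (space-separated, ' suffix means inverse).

  after r': (1 5)(2 4 6 3 7)
  after f': (1 6)(2 3 5 7 4)
  after g: (1 2 3 6 7 5)
  after r': (1 4 6 2 7)
  after f': (1 3)(2 5 6 4)

r' f' g r' f'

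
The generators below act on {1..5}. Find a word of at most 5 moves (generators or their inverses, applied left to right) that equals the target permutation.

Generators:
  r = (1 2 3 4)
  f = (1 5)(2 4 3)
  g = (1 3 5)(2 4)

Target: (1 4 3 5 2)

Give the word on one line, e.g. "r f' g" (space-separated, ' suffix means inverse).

  after f': (1 5)(2 3 4)
  after r: (1 5 2 4 3)
  after f': (3 5)
  after r': (1 4 3 5 2)

f' r f' r'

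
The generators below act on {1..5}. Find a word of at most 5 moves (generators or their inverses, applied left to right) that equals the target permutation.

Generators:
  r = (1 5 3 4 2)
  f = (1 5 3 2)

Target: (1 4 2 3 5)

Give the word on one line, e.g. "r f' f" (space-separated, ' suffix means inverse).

  after f': (1 2 3 5)
  after r': (1 4 3)(2 5)
  after f: (1 4 2 3 5)

f' r' f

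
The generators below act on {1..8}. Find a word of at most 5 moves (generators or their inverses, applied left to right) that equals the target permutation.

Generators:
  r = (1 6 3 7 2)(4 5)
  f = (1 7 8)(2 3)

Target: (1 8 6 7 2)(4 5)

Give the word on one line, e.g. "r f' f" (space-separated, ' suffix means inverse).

r' f' r' r' f'

  after r': (1 2 7 3 6)(4 5)
  after f': (1 3 6 8 7 2)(4 5)
  after r': (1 6 8 3)
  after r': (2 7 3)(4 5)(6 8)
  after f': (1 8 6 7 2)(4 5)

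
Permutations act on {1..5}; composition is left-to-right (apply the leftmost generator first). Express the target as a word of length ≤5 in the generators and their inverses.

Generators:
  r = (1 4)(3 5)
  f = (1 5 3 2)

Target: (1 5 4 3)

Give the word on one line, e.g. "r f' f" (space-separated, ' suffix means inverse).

r' f' f' r' f

  after r': (1 4)(3 5)
  after f': (1 4 2 3)
  after f': (1 4 3 2 5)
  after r': (2 3)(4 5)
  after f: (1 5 4 3)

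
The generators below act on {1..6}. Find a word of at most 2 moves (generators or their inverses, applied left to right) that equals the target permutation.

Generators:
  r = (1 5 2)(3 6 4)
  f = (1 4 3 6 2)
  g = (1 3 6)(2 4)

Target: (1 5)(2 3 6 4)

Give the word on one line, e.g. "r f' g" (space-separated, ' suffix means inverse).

  after f': (1 2 6 3 4)
  after r': (1 5)(2 3 6 4)

f' r'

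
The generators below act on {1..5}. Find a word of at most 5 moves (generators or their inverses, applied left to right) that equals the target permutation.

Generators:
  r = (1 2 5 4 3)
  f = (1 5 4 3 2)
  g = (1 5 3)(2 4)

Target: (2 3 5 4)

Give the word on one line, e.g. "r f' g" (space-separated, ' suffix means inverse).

r g' f' f'

  after r: (1 2 5 4 3)
  after g': (1 4 5 2)
  after f': (1 5 3 4)
  after f': (2 3 5 4)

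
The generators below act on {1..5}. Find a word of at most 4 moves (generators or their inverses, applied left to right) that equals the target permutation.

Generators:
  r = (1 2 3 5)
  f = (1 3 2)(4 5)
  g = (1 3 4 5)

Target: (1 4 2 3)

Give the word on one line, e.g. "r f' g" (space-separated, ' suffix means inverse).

  after r': (1 5 3 2)
  after g': (1 4 3 2 5)
  after r': (1 4 2 3)

r' g' r'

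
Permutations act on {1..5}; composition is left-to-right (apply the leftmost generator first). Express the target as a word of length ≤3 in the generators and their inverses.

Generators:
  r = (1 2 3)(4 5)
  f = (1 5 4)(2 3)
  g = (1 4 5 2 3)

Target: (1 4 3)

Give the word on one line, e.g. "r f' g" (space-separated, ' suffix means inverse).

  after f: (1 5 4)(2 3)
  after r': (1 4 3)

f r'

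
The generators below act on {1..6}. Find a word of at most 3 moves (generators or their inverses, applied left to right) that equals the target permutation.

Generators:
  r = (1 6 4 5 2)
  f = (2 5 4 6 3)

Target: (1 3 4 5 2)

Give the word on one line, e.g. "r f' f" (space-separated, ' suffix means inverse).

  after r': (1 2 5 4 6)
  after f': (1 3 6)
  after r: (1 3 4 5 2)

r' f' r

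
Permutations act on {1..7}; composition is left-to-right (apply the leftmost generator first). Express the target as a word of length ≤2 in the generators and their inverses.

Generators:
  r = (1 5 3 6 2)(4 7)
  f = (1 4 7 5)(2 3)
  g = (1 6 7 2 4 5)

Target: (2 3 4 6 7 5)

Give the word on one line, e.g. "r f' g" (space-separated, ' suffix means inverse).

  after f': (1 5 7 4)(2 3)
  after g: (2 3 4 6 7 5)

f' g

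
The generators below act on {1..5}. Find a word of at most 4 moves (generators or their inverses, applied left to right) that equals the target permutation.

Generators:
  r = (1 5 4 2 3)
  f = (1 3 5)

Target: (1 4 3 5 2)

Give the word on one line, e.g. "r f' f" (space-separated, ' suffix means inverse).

f r' r' f

  after f: (1 3 5)
  after r': (1 2 4 5 3)
  after r': (1 4)(2 5)
  after f: (1 4 3 5 2)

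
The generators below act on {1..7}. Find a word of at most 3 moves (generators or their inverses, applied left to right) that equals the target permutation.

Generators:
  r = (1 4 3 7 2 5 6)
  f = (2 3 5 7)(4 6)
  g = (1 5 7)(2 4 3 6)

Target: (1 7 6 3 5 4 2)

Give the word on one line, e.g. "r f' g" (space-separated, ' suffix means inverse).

r r r

  after r: (1 4 3 7 2 5 6)
  after r: (1 3 2 6 4 7 5)
  after r: (1 7 6 3 5 4 2)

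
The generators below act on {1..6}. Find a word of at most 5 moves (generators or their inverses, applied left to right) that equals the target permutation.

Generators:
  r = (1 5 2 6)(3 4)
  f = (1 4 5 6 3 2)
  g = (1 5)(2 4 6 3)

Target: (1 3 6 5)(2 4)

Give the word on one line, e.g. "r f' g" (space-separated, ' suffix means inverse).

  after f: (1 4 5 6 3 2)
  after g': (1 2 5 4)
  after f': (1 3 6 5)(2 4)

f g' f'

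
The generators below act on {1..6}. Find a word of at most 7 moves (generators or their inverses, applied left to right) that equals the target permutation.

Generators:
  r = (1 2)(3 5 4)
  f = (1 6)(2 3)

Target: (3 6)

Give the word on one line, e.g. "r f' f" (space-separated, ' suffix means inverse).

  after f': (1 6)(2 3)
  after r': (1 6 2 4 5 3)
  after r': (1 6)(2 5 4 3)
  after r': (1 6 2 3)
  after f': (3 6)

f' r' r' r' f'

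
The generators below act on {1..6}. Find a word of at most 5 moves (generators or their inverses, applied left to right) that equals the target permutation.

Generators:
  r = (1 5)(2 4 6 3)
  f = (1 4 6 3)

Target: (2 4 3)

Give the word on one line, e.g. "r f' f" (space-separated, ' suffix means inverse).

f' r' r' f'

  after f': (1 3 6 4)
  after r': (1 6 2 3 4 5)
  after r': (1 4)(2 6 3)
  after f': (2 4 3)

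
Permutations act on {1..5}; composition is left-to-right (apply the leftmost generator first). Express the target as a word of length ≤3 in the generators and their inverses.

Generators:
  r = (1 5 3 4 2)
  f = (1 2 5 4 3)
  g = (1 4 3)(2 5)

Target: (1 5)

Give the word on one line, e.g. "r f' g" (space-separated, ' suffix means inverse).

  after g: (1 4 3)(2 5)
  after f': (1 5)

g f'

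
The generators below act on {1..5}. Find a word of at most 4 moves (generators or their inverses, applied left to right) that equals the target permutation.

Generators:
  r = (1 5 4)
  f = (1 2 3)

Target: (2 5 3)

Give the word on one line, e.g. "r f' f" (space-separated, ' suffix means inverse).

  after r': (1 4 5)
  after f: (1 4 5 2 3)
  after f: (1 4 5 3 2)
  after r: (2 5 3)

r' f f r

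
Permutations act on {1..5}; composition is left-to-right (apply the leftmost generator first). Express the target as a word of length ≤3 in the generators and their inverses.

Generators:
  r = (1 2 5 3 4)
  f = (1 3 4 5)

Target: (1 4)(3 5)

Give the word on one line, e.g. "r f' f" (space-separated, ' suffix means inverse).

  after f': (1 5 4 3)
  after f': (1 4)(3 5)

f' f'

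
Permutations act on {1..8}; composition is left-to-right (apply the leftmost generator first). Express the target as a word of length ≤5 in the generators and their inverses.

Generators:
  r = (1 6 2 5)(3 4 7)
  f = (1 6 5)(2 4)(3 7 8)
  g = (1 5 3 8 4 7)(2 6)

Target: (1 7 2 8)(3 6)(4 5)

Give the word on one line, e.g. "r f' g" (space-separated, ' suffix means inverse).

  after r: (1 6 2 5)(3 4 7)
  after g: (1 2 3 7 8 4)
  after f': (1 4 5 6)(2 8)
  after g': (1 8 6 7 4)(2 3 5)
  after f': (1 7 2 8)(3 6)(4 5)

r g f' g' f'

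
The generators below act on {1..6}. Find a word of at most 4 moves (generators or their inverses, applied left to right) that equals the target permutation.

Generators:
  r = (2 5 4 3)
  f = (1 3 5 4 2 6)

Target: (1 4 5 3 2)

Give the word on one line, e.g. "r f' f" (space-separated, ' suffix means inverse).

  after r: (2 5 4 3)
  after f: (1 3 6)(2 4 5)
  after r: (1 2 3 6)
  after f': (1 4 5 3 2)

r f r f'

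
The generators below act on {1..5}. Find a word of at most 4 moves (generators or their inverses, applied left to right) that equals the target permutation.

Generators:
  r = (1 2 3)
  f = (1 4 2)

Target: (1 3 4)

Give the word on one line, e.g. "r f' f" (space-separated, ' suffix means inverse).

r' f'

  after r': (1 3 2)
  after f': (1 3 4)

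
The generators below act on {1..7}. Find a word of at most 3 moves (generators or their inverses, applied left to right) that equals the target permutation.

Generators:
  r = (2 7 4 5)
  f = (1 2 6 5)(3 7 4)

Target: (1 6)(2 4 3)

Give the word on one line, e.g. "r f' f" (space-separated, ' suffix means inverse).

f' f' r'

  after f': (1 5 6 2)(3 4 7)
  after f': (1 6)(2 5)(3 7 4)
  after r': (1 6)(2 4 3)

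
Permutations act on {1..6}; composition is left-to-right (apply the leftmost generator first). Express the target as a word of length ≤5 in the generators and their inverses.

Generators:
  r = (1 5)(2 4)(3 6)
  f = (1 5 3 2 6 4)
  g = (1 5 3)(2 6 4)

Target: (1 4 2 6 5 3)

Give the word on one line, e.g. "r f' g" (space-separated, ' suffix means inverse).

  after g: (1 5 3)(2 6 4)
  after r: (2 3 5 6)
  after f': (1 4 6 3)(2 5)
  after g: (1 2 3 5 6)
  after r': (1 4 2 6 5 3)

g r f' g r'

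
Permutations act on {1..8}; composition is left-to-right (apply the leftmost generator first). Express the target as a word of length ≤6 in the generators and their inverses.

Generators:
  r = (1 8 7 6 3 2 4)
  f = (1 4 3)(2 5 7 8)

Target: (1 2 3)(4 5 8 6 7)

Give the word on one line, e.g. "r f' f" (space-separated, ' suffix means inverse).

  after r: (1 8 7 6 3 2 4)
  after r: (1 7 3 4 8 6 2)
  after f: (1 8 6 5 7)(2 4)
  after f: (1 2 3)(4 5 8 6 7)

r r f f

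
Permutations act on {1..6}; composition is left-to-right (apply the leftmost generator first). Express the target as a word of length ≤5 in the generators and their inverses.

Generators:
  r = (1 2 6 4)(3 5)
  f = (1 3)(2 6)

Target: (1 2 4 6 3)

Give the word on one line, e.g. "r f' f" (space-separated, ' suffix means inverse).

  after r': (1 4 6 2)(3 5)
  after r': (1 6)(2 4)
  after f': (1 2 4 6 3)

r' r' f'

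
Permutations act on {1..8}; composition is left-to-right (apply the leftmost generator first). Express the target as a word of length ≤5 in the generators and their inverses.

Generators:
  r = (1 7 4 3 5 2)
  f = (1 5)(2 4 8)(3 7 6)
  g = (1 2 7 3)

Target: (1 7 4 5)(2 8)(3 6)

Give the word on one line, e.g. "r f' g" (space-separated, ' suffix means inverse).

f' r' g'

  after f': (1 5)(2 8 4)(3 6 7)
  after r': (1 3 6)(2 8 7 4 5)
  after g': (1 7 4 5)(2 8)(3 6)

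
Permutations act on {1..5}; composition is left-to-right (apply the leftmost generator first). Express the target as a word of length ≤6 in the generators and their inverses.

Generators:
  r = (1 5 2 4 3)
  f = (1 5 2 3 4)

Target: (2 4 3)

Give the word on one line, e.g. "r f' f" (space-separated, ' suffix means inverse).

f f r f

  after f: (1 5 2 3 4)
  after f: (1 2 4 5 3)
  after r: (1 4 2 3 5)
  after f: (2 4 3)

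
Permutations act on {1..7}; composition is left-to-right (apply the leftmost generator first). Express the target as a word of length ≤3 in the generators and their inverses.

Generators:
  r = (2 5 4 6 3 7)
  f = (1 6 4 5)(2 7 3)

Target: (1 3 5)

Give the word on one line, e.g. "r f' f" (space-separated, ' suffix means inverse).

  after f: (1 6 4 5)(2 7 3)
  after r: (1 3 5)

f r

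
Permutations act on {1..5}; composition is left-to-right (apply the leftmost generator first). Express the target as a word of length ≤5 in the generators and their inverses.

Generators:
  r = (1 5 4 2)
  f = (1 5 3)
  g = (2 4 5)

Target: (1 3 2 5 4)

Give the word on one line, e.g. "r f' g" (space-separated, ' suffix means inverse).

  after r: (1 5 4 2)
  after f: (1 3)(2 5 4)
  after r: (1 3 5 2 4)
  after g: (1 3 2 5 4)

r f r g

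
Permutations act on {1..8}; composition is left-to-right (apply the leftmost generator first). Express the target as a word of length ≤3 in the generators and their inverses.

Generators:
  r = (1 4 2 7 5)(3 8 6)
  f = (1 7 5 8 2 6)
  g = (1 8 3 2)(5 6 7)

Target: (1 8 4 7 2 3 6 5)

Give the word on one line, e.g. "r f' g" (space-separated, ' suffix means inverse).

  after f': (1 6 2 8 5 7)
  after r: (1 3 8)(2 6 7 4)
  after r: (1 8 4 7 2 3 6 5)

f' r r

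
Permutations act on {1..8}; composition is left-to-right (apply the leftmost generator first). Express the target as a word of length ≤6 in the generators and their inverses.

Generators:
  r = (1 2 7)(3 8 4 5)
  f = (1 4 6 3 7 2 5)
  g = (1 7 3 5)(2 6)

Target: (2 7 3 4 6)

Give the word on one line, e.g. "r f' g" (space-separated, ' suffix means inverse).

  after r: (1 2 7)(3 8 4 5)
  after g: (1 6 2 3 8 4)
  after r': (1 6)(2 5 4 7)
  after f': (1 4 3 6 5)
  after f': (2 7 3 4 6)

r g r' f' f'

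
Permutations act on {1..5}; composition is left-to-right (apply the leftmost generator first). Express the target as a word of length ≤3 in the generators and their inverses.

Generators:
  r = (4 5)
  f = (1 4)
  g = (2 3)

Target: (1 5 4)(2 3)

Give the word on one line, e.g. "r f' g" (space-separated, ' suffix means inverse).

  after f: (1 4)
  after g: (1 4)(2 3)
  after r: (1 5 4)(2 3)

f g r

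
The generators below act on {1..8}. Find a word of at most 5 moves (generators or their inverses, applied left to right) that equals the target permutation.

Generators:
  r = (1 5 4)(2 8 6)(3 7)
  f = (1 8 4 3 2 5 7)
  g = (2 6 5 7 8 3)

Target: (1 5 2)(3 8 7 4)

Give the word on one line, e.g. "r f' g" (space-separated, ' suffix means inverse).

r g' f g

  after r: (1 5 4)(2 8 6)(3 7)
  after g': (1 6 3 5 4)(2 7 8)
  after f: (1 6 2)(3 7 4 8 5)
  after g: (1 5 2)(3 8 7 4)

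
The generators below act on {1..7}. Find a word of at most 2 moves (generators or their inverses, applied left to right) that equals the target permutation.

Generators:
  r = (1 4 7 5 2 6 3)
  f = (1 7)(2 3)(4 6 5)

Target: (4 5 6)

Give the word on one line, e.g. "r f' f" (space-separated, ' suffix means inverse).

f f

  after f: (1 7)(2 3)(4 6 5)
  after f: (4 5 6)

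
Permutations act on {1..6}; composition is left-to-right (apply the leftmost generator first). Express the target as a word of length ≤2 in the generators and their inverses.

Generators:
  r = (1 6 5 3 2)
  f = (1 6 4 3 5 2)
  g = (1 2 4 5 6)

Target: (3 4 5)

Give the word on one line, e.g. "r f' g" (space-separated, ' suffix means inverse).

r g

  after r: (1 6 5 3 2)
  after g: (3 4 5)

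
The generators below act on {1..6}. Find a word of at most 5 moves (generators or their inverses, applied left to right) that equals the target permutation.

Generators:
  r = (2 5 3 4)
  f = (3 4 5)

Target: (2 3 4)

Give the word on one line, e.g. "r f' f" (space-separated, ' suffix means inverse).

r' f' f' r

  after r': (2 4 3 5)
  after f': (2 3 4 5)
  after f': (2 5)
  after r: (2 3 4)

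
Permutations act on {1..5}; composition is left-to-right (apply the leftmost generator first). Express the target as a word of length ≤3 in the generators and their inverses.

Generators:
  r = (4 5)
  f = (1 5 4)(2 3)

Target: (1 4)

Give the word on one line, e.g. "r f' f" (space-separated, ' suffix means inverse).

  after r: (4 5)
  after f: (1 5)(2 3)
  after f: (1 4)

r f f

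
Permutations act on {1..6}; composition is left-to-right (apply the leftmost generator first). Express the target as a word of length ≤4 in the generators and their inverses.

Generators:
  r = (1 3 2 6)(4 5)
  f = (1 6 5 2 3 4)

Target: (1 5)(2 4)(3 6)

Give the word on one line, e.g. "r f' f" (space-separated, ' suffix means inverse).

r' f

  after r': (1 6 2 3)(4 5)
  after f: (1 5)(2 4)(3 6)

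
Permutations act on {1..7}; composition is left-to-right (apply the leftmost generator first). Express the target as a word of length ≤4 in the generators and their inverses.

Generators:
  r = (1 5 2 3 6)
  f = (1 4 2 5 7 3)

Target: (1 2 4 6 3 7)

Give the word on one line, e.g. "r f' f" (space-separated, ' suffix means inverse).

f' r'

  after f': (1 3 7 5 2 4)
  after r': (1 2 4 6 3 7)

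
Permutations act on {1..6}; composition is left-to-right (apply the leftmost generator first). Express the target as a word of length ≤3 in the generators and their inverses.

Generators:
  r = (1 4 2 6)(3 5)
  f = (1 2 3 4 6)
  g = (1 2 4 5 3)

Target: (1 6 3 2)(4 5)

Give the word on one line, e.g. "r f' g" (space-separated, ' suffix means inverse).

  after g: (1 2 4 5 3)
  after r: (1 6)(3 4)
  after g': (1 6 3 2)(4 5)

g r g'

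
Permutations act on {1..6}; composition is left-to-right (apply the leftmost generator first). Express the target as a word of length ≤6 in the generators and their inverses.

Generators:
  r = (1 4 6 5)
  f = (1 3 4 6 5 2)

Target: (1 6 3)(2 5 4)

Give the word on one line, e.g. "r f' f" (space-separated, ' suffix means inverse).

  after f': (1 2 5 6 4 3)
  after r: (1 2)(3 4)
  after f': (1 5 6 4)
  after f': (1 6 3)(2 5 4)

f' r f' f'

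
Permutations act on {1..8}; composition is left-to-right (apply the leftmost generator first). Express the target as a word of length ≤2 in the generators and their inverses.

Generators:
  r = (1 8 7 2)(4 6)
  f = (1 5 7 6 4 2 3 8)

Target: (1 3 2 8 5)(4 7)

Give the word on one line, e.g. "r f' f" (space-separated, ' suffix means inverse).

  after r: (1 8 7 2)(4 6)
  after f': (1 3 2 8 5)(4 7)

r f'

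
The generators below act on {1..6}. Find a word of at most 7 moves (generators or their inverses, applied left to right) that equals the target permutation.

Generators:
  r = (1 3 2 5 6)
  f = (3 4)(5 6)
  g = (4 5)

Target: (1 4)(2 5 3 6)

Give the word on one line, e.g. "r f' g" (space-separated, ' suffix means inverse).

f r' g f g'

  after f: (3 4)(5 6)
  after r': (1 6 2 3 4)
  after g: (1 6 2 3 5 4)
  after f: (1 5 3 6 2 4)
  after g': (1 4)(2 5 3 6)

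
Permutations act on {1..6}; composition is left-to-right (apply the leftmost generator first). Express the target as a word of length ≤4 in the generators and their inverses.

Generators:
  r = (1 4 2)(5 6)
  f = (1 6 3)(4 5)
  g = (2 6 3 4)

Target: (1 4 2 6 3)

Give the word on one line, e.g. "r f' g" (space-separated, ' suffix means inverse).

f r g' f

  after f: (1 6 3)(4 5)
  after r: (1 5 2)(3 4 6)
  after g': (1 5 4 2)
  after f: (1 4 2 6 3)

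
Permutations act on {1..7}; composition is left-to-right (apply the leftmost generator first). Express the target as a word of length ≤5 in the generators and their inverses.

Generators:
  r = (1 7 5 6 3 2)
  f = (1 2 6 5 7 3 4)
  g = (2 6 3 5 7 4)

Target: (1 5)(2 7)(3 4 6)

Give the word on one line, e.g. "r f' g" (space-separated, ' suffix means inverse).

  after r': (1 2 3 6 5 7)
  after g: (1 6 7)(2 5 4)
  after f: (1 5)(2 7)(3 4 6)

r' g f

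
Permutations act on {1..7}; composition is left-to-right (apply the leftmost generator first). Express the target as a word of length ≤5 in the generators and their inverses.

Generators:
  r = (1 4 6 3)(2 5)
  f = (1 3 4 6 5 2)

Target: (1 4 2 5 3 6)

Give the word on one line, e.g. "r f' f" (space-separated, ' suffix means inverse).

r f r r r

  after r: (1 4 6 3)(2 5)
  after f: (1 6 4 5)
  after r: (1 3)(2 5 4)
  after r: (3 4 5 6)
  after r: (1 4 2 5 3 6)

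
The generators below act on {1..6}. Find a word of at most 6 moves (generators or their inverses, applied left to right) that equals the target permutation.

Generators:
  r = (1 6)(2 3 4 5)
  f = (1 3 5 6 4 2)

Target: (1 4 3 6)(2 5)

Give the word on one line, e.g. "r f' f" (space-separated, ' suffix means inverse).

f' f' r f f

  after f': (1 2 4 6 5 3)
  after f': (1 4 5)(2 6 3)
  after r: (1 5 6 4 2)
  after f: (1 6 2 3 5 4)
  after f: (1 4 3 6)(2 5)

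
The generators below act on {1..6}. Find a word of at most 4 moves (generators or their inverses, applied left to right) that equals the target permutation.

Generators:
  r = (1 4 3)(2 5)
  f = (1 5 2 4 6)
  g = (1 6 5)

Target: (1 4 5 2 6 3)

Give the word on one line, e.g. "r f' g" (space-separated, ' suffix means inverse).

r' g' r r

  after r': (1 3 4)(2 5)
  after g': (1 3 4 5 2 6)
  after r: (2 6 4)
  after r: (1 4 5 2 6 3)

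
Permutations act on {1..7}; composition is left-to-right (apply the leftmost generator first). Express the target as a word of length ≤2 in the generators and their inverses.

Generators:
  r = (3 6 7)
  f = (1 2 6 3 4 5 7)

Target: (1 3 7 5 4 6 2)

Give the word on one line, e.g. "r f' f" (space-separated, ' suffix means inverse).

  after f': (1 7 5 4 3 6 2)
  after r: (1 3 7 5 4 6 2)

f' r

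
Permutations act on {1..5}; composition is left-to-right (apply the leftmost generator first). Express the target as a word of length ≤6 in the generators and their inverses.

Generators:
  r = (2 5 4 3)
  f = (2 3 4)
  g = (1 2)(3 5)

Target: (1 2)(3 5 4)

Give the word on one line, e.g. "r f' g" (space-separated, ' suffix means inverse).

  after r': (2 3 4 5)
  after f: (2 4 5 3)
  after f: (4 5)
  after g': (1 2)(3 5 4)

r' f f g'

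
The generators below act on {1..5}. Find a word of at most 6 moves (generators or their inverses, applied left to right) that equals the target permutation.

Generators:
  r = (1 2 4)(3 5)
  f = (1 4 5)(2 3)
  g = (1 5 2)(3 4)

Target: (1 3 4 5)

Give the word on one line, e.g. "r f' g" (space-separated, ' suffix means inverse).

f f f g r'

  after f: (1 4 5)(2 3)
  after f: (1 5 4)
  after f: (2 3)
  after g: (1 5 2 4 3)
  after r': (1 3 4 5)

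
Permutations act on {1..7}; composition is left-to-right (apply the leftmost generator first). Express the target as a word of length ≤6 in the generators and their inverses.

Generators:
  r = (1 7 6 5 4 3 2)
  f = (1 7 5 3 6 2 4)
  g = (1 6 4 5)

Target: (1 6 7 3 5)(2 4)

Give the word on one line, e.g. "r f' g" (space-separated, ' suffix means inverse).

  after g: (1 6 4 5)
  after f': (1 3 5 4 7)(2 6)
  after r': (1 4)(2 7)(3 6)
  after f': (1 2)(5 7 6)
  after f': (1 6 7 3 5)(2 4)

g f' r' f' f'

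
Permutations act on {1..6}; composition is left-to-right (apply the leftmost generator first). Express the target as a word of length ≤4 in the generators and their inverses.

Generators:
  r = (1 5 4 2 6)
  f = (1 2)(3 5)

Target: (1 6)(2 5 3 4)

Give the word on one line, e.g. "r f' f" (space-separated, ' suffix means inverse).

f r f f

  after f: (1 2)(3 5)
  after r: (1 6)(2 5 3 4)
  after f: (1 6 2 3 4)
  after f: (1 6)(2 5 3 4)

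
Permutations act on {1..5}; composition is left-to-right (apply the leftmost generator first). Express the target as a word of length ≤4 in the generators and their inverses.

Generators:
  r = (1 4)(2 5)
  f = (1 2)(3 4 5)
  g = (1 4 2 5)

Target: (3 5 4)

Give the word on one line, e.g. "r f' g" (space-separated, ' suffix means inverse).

f' g' r'

  after f': (1 2)(3 5 4)
  after g': (1 4 3 2 5)
  after r': (3 5 4)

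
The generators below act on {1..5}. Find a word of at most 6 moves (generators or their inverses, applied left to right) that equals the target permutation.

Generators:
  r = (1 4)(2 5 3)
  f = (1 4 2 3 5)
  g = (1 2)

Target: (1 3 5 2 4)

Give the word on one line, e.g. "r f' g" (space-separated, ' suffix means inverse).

r' f' g' f

  after r': (1 4)(2 3 5)
  after f': (4 5)
  after g': (1 2)(4 5)
  after f: (1 3 5 2 4)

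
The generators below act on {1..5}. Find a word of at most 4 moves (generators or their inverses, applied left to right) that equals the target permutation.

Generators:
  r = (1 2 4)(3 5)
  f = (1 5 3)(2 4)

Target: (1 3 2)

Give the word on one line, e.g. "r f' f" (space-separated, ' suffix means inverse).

f r

  after f: (1 5 3)(2 4)
  after r: (1 3 2)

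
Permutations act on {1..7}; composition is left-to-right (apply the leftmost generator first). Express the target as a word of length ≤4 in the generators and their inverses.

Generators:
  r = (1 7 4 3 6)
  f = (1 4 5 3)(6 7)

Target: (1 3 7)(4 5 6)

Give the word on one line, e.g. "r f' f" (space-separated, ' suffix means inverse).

  after f: (1 4 5 3)(6 7)
  after r: (1 3 7)(4 5 6)

f r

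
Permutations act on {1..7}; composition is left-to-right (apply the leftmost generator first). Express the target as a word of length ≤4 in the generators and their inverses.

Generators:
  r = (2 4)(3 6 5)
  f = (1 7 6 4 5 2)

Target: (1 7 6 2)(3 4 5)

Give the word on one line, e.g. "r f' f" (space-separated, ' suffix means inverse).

r' r' f

  after r': (2 4)(3 5 6)
  after r': (3 6 5)
  after f: (1 7 6 2)(3 4 5)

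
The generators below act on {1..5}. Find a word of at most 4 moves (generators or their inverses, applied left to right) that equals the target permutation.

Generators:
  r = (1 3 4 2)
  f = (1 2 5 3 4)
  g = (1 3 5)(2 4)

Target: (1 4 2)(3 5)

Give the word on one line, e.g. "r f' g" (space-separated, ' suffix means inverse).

  after f: (1 2 5 3 4)
  after g: (1 4 3 2)
  after r: (1 2 3)
  after g': (1 4 2)(3 5)

f g r g'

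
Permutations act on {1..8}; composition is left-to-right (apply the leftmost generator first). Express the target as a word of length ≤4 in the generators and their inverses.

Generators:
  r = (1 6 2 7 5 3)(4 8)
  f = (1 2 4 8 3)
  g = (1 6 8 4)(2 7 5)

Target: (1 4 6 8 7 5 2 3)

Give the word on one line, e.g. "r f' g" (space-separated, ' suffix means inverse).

f' f' g

  after f': (1 3 8 4 2)
  after f': (1 8 2 3 4)
  after g: (1 4 6 8 7 5 2 3)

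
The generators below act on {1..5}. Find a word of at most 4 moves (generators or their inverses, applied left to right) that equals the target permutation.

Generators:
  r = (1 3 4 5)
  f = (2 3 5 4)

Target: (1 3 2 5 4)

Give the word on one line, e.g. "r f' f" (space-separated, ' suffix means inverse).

f f r' f'

  after f: (2 3 5 4)
  after f: (2 5)(3 4)
  after r': (1 5 2 4)
  after f': (1 3 2 5 4)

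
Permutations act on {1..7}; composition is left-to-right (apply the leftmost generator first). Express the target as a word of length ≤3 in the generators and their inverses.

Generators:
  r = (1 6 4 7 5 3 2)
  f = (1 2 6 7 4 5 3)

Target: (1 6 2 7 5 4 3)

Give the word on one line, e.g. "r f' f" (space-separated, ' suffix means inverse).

  after f': (1 3 5 4 7 6 2)
  after r: (1 2 6)(4 5 7)
  after f: (1 6 2 7 5 4 3)

f' r f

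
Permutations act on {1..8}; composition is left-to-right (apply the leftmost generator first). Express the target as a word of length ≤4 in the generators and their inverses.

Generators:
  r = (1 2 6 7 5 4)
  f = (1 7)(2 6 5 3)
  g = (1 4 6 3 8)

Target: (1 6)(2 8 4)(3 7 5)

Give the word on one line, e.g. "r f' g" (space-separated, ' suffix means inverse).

f' g r'

  after f': (1 7)(2 3 5 6)
  after g: (1 7 4 6 2 8)(3 5)
  after r': (1 6)(2 8 4)(3 7 5)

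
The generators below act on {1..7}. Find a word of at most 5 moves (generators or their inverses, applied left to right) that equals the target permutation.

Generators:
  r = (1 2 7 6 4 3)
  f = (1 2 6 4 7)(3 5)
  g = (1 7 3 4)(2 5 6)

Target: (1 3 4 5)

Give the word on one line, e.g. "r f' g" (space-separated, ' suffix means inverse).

  after f: (1 2 6 4 7)(3 5)
  after f: (1 6 7 2 4)
  after g': (1 5 2 3 7 6)
  after r: (1 5 7 4 3 6 2)
  after f: (1 3 4 5)

f f g' r f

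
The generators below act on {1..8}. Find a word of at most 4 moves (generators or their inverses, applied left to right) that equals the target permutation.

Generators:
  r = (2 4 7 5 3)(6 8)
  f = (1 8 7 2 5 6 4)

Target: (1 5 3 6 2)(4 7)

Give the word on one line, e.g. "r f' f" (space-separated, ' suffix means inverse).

  after f': (1 4 6 5 2 7 8)
  after r': (1 2 4 8)(3 5)(6 7)
  after f: (1 5 3 6 2)(4 7)

f' r' f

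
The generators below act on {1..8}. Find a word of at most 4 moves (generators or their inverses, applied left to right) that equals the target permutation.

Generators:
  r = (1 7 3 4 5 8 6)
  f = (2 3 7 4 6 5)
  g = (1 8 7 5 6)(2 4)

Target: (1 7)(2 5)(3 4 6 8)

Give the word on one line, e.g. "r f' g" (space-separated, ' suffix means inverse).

  after g: (1 8 7 5 6)(2 4)
  after f': (1 8 3 2 7 6)(4 5)
  after g: (1 7)(2 5)(3 4 6 8)

g f' g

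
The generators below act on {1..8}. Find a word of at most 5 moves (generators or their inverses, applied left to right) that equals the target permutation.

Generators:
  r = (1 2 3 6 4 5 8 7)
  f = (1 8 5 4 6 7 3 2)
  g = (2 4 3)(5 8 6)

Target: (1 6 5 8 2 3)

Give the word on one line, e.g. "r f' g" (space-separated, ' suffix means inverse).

  after f: (1 8 5 4 6 7 3 2)
  after g': (1 5 2)(4 8 6 7)
  after r': (1 4 5)(2 7 6 8 3)
  after f: (1 6 5 8 2 3)

f g' r' f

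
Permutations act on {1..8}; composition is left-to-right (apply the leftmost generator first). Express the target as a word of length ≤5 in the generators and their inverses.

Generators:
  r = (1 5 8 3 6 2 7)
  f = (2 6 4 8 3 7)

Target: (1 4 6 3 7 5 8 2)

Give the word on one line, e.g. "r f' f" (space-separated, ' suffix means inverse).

  after r: (1 5 8 3 6 2 7)
  after r: (1 8 6 7 5 3 2)
  after f': (1 4 6 3 7 5 8 2)

r r f'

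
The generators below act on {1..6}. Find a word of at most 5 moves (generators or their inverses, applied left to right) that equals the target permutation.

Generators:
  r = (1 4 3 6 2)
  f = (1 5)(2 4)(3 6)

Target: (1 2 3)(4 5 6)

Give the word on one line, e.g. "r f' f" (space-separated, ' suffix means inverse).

  after f: (1 5)(2 4)(3 6)
  after r: (1 5 4)(2 3)
  after f: (2 6 3 4 5)
  after r': (1 2 3)(4 5 6)

f r f r'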